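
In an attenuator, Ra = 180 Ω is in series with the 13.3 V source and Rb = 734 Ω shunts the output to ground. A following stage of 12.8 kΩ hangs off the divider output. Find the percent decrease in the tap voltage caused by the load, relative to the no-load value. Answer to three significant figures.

The divider's output (Thévenin) resistance is Ra‖Rb = 144.6 Ω.
Fractional drop under load = R_th/(R_th + R_L) = 144.6 / (144.6 + 12800) = 0.01117.
So the output falls by 1.12 %.

1.12 %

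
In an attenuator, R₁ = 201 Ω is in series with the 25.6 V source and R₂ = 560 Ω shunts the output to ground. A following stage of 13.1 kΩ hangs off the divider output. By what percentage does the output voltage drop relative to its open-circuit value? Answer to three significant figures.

The divider's output (Thévenin) resistance is R₁‖R₂ = 147.9 Ω.
Fractional drop under load = R_th/(R_th + R_L) = 147.9 / (147.9 + 13100) = 0.01116.
So the output falls by 1.12 %.

1.12 %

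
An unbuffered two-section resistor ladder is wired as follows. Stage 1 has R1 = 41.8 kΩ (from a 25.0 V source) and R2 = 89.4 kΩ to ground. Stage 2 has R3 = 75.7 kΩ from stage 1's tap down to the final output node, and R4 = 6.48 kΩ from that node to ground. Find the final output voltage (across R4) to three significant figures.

V_out ≈ 0.998 V

Stage 2 presents R3+R4 = 82.18 kΩ as a load on stage 1's tap.
Stage 1's lower leg becomes R2‖(R3+R4) = 42.82 kΩ, so V_mid = 25.0 × 42.82/84.62 = 12.65 V.
Stage 2 is itself unloaded: V_out = V_mid × R4/(R3+R4) = 12.65 × 6.48/82.18 = 0.998 V.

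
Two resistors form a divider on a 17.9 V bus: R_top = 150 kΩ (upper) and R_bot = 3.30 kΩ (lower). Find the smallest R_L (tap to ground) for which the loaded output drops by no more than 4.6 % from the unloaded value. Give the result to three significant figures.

Output resistance R_th = R_top‖R_bot = (150 × 3.30)/153.3 = 3.229 kΩ.
The fractional drop is R_th/(R_th + R_L); requiring this ≤ 0.0460 gives R_L ≥ R_th(1/0.0460 − 1) = 3.229 × 20.74 = 67.0 kΩ.

R_L(min) ≈ 67.0 kΩ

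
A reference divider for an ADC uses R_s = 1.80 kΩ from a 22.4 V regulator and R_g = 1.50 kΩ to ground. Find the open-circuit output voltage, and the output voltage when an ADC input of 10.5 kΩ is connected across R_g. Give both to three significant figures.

Open-circuit: V = 22.4 × 1.50/(1.80 + 1.50) = 10.2 V.
With the load, R_g becomes R_g‖R_L = 1.312 kΩ, so V = 22.4 × 1.312/3.112 = 9.45 V.

Unloaded: 10.2 V; loaded: 9.45 V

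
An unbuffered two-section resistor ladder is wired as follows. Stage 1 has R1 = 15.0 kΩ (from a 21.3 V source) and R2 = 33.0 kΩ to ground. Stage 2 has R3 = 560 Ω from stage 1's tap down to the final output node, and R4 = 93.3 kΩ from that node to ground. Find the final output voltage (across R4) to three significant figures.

Stage 2 presents R3+R4 = 93860 Ω as a load on stage 1's tap.
Stage 1's lower leg becomes R2‖(R3+R4) = 24420 Ω, so V_mid = 21.3 × 24420/39420 = 13.19 V.
Stage 2 is itself unloaded: V_out = V_mid × R4/(R3+R4) = 13.19 × 93300/93860 = 13.1 V.

V_out ≈ 13.1 V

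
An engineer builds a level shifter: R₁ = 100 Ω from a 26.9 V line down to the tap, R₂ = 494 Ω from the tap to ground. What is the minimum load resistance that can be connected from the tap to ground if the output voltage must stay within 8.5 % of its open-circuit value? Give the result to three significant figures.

R_L(min) ≈ 895 Ω

Output resistance R_th = R₁‖R₂ = (100 × 494)/594.0 = 83.16 Ω.
The fractional drop is R_th/(R_th + R_L); requiring this ≤ 0.0850 gives R_L ≥ R_th(1/0.0850 − 1) = 83.16 × 10.76 = 895 Ω.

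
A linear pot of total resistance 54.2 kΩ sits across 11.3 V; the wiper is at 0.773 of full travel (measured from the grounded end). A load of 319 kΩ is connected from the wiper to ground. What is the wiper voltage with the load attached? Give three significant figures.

V ≈ 8.48 V

The wiper splits the pot into (1−α)R = 12.30 kΩ above and αR = 41.90 kΩ below.
Lower section ‖ load = 37.03 kΩ.
V_wiper = 11.3 × 37.03/(12.30 + 37.03) = 8.48 V.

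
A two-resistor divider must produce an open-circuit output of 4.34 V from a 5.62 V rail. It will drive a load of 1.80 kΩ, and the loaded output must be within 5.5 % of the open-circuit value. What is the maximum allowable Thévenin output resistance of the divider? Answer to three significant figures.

Loading drop = R_th/(R_th + R_L) ≤ 0.0550, so R_th ≤ R_L · ε/(1−ε) = 1.80 kΩ × 0.0550/0.9450 = 105 Ω.

R_th ≤ 105 Ω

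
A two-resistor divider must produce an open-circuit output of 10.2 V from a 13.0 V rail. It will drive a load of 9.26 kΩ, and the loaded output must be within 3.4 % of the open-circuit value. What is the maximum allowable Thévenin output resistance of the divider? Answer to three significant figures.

R_th ≤ 326 Ω

Loading drop = R_th/(R_th + R_L) ≤ 0.0340, so R_th ≤ R_L · ε/(1−ε) = 9.26 kΩ × 0.0340/0.9660 = 326 Ω.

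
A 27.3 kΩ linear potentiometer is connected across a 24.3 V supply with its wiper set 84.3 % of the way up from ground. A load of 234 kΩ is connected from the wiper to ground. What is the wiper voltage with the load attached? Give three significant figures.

The wiper splits the pot into (1−α)R = 4.286 kΩ above and αR = 23.01 kΩ below.
Lower section ‖ load = 20.95 kΩ.
V_wiper = 24.3 × 20.95/(4.286 + 20.95) = 20.2 V.

V ≈ 20.2 V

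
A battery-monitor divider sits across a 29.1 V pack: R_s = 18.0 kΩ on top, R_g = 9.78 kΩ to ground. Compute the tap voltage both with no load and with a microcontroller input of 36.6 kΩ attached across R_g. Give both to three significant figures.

Open-circuit: V = 29.1 × 9.78/(18.0 + 9.78) = 10.2 V.
With the load, R_g becomes R_g‖R_L = 7.718 kΩ, so V = 29.1 × 7.718/25.72 = 8.73 V.

Unloaded: 10.2 V; loaded: 8.73 V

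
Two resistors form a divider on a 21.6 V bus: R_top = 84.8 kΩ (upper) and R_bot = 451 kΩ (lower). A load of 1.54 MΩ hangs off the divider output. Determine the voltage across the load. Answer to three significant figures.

The load sits in parallel with R_bot: R_bot‖R_L = (451 × 1540) / (451 + 1540) = 348.8 kΩ.
V_out = 21.6 × 348.8 / (84.8 + 348.8) = 21.6 × 348.8/433.6 = 17.4 V.
(Unloaded it would have been 18.2 V.)

V_out ≈ 17.4 V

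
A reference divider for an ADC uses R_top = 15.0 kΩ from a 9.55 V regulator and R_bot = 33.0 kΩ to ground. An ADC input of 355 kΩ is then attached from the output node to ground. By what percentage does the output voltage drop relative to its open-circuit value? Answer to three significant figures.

2.82 %

The divider's output (Thévenin) resistance is R_top‖R_bot = 10.31 kΩ.
Fractional drop under load = R_th/(R_th + R_L) = 10.31 / (10.31 + 355) = 0.02823.
So the output falls by 2.82 %.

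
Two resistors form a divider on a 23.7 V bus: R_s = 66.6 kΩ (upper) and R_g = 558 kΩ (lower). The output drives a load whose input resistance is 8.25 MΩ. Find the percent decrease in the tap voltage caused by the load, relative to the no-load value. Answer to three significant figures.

0.716 %

The divider's output (Thévenin) resistance is R_s‖R_g = 59.50 kΩ.
Fractional drop under load = R_th/(R_th + R_L) = 59.50 / (59.50 + 8250) = 0.007160.
So the output falls by 0.716 %.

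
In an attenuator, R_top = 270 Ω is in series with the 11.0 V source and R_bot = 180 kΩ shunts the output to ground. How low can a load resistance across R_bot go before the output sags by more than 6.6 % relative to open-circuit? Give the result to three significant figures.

R_L(min) ≈ 3.82 kΩ

Output resistance R_th = R_top‖R_bot = (270 × 180000)/180300 = 269.6 Ω.
The fractional drop is R_th/(R_th + R_L); requiring this ≤ 0.0660 gives R_L ≥ R_th(1/0.0660 − 1) = 269.6 × 14.15 = 3.82 kΩ.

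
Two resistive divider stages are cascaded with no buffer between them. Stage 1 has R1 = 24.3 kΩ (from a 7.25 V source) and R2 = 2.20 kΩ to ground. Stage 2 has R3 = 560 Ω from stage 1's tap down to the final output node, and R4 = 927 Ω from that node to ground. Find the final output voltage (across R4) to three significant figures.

V_out ≈ 0.159 V

Stage 2 presents R3+R4 = 1487 Ω as a load on stage 1's tap.
Stage 1's lower leg becomes R2‖(R3+R4) = 887.3 Ω, so V_mid = 7.25 × 887.3/25190 = 0.2554 V.
Stage 2 is itself unloaded: V_out = V_mid × R4/(R3+R4) = 0.2554 × 927/1487 = 0.159 V.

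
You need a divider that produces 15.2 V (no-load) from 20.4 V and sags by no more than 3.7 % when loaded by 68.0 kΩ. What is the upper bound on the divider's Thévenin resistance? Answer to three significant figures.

Loading drop = R_th/(R_th + R_L) ≤ 0.0370, so R_th ≤ R_L · ε/(1−ε) = 68.0 kΩ × 0.0370/0.9630 = 2.61 kΩ.
(Any R1, R2 with R2/(R1+R2) = 0.745 and R1‖R2 ≤ 2.61 kΩ will meet the spec.)

R_th ≤ 2.61 kΩ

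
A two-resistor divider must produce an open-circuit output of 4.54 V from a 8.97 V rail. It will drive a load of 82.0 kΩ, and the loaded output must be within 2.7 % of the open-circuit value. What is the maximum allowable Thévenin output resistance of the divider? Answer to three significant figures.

Loading drop = R_th/(R_th + R_L) ≤ 0.0270, so R_th ≤ R_L · ε/(1−ε) = 82.0 kΩ × 0.0270/0.9730 = 2.28 kΩ.
(Any R1, R2 with R2/(R1+R2) = 0.506 and R1‖R2 ≤ 2.28 kΩ will meet the spec.)

R_th ≤ 2.28 kΩ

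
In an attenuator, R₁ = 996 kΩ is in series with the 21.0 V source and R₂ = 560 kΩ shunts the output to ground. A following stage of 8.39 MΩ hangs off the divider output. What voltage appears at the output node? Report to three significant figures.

The load sits in parallel with R₂: R₂‖R_L = (560 × 8390) / (560 + 8390) = 525.0 kΩ.
V_out = 21.0 × 525.0 / (996 + 525.0) = 21.0 × 525.0/1521 = 7.25 V.

V_out ≈ 7.25 V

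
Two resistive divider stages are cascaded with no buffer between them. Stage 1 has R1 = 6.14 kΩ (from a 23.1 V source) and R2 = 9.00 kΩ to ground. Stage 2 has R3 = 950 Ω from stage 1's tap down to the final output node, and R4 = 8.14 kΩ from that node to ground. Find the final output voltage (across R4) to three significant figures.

Stage 2 presents R3+R4 = 9090 Ω as a load on stage 1's tap.
Stage 1's lower leg becomes R2‖(R3+R4) = 4522 Ω, so V_mid = 23.1 × 4522/10660 = 9.798 V.
Stage 2 is itself unloaded: V_out = V_mid × R4/(R3+R4) = 9.798 × 8140/9090 = 8.77 V.

V_out ≈ 8.77 V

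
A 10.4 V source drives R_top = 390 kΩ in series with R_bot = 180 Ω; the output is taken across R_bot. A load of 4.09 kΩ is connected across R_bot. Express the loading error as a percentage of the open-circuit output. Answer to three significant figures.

4.21 %

The divider's output (Thévenin) resistance is R_top‖R_bot = 179.9 Ω.
Fractional drop under load = R_th/(R_th + R_L) = 179.9 / (179.9 + 4090) = 0.04214.
So the output falls by 4.21 %.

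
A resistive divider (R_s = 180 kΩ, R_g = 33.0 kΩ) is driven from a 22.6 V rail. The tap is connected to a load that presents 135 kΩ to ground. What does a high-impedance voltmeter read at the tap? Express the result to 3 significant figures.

The load sits in parallel with R_g: R_g‖R_L = (33.0 × 135) / (33.0 + 135) = 26.52 kΩ.
V_out = 22.6 × 26.52 / (180 + 26.52) = 22.6 × 26.52/206.5 = 2.90 V.
(Unloaded it would have been 3.50 V.)

V_out ≈ 2.90 V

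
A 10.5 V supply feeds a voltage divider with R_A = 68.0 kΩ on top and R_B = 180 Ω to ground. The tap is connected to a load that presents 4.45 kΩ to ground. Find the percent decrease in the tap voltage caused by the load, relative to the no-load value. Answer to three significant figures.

3.88 %

The divider's output (Thévenin) resistance is R_A‖R_B = 179.5 Ω.
Fractional drop under load = R_th/(R_th + R_L) = 179.5 / (179.5 + 4450) = 0.03878.
So the output falls by 3.88 %.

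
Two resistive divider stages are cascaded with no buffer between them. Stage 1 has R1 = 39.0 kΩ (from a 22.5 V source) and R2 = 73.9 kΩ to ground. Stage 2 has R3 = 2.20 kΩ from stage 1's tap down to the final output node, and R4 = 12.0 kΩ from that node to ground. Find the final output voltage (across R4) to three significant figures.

V_out ≈ 4.45 V

Stage 2 presents R3+R4 = 14.20 kΩ as a load on stage 1's tap.
Stage 1's lower leg becomes R2‖(R3+R4) = 11.91 kΩ, so V_mid = 22.5 × 11.91/50.91 = 5.264 V.
Stage 2 is itself unloaded: V_out = V_mid × R4/(R3+R4) = 5.264 × 12.0/14.20 = 4.45 V.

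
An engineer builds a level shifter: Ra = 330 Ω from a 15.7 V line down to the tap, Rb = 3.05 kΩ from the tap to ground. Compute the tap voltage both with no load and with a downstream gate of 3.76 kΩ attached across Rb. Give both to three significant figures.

Open-circuit: V = 15.7 × 3050/(330 + 3050) = 14.2 V.
With the load, Rb becomes Rb‖R_L = 1684 Ω, so V = 15.7 × 1684/2014 = 13.1 V.

Unloaded: 14.2 V; loaded: 13.1 V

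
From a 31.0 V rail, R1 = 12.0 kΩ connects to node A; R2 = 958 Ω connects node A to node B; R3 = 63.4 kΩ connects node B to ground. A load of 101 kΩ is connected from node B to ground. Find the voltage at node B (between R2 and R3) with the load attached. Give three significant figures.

At node B, R3 is in parallel with the load: R3‖R_L = 38950 Ω.
Below node A the resistance is R2 + (R3‖R_L) = 39910 Ω, so V_A = 31.0 × 39910/51910 = 23.83 V.
Then V_B = V_A × (R3‖R_L)/(R2 + R3‖R_L) = 23.83 × 38950/39910 = 23.3 V.

V ≈ 23.3 V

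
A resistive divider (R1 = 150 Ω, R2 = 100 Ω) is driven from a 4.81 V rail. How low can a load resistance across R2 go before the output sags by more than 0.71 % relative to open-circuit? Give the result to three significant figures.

Output resistance R_th = R1‖R2 = (150 × 100)/250.0 = 60.00 Ω.
The fractional drop is R_th/(R_th + R_L); requiring this ≤ 0.00710 gives R_L ≥ R_th(1/0.00710 − 1) = 60.00 × 139.8 = 8.39 kΩ.

R_L(min) ≈ 8.39 kΩ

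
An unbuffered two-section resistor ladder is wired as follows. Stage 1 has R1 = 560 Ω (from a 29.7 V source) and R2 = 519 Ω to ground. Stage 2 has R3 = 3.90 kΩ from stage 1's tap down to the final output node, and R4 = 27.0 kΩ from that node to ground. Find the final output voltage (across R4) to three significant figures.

V_out ≈ 12.4 V

Stage 2 presents R3+R4 = 30900 Ω as a load on stage 1's tap.
Stage 1's lower leg becomes R2‖(R3+R4) = 510.4 Ω, so V_mid = 29.7 × 510.4/1070 = 14.16 V.
Stage 2 is itself unloaded: V_out = V_mid × R4/(R3+R4) = 14.16 × 27000/30900 = 12.4 V.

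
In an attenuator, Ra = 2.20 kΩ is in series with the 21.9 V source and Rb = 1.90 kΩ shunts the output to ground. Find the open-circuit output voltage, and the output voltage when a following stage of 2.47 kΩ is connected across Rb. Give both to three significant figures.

Open-circuit: V = 21.9 × 1.90/(2.20 + 1.90) = 10.1 V.
With the load, Rb becomes Rb‖R_L = 1.074 kΩ, so V = 21.9 × 1.074/3.274 = 7.18 V.

Unloaded: 10.1 V; loaded: 7.18 V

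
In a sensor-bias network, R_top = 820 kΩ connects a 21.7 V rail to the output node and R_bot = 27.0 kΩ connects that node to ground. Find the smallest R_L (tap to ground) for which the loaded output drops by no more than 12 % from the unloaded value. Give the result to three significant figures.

R_L(min) ≈ 192 kΩ

Output resistance R_th = R_top‖R_bot = (820 × 27.0)/847.0 = 26.14 kΩ.
The fractional drop is R_th/(R_th + R_L); requiring this ≤ 0.120 gives R_L ≥ R_th(1/0.120 − 1) = 26.14 × 7.333 = 192 kΩ.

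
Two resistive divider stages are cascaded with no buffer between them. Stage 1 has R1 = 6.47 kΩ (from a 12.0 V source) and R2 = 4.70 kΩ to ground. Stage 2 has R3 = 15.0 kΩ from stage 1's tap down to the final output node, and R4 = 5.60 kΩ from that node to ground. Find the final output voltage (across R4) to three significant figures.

Stage 2 presents R3+R4 = 20.60 kΩ as a load on stage 1's tap.
Stage 1's lower leg becomes R2‖(R3+R4) = 3.827 kΩ, so V_mid = 12.0 × 3.827/10.30 = 4.460 V.
Stage 2 is itself unloaded: V_out = V_mid × R4/(R3+R4) = 4.460 × 5.60/20.60 = 1.21 V.

V_out ≈ 1.21 V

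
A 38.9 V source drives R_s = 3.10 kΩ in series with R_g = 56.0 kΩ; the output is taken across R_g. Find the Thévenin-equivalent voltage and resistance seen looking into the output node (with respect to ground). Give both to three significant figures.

V_th is the open-circuit tap voltage: 38.9 × 56.0/(3.10 + 56.0) = 36.9 V.
With the supply zeroed, R_s and R_g appear in parallel from the tap: R_th = R_s‖R_g = (3.10 × 56.0)/59.10 = 2.94 kΩ.

V_th = 36.9 V, R_th = 2.94 kΩ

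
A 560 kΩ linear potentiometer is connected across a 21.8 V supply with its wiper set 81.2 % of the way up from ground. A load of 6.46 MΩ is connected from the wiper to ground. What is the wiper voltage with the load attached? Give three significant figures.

V ≈ 17.5 V

The wiper splits the pot into (1−α)R = 105.3 kΩ above and αR = 454.7 kΩ below.
Lower section ‖ load = 424.8 kΩ.
V_wiper = 21.8 × 424.8/(105.3 + 424.8) = 17.5 V.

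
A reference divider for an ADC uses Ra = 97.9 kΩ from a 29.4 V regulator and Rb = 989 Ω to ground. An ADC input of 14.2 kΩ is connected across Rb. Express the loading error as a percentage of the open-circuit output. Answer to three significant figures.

6.45 %

The divider's output (Thévenin) resistance is Ra‖Rb = 979.1 Ω.
Fractional drop under load = R_th/(R_th + R_L) = 979.1 / (979.1 + 14200) = 0.06450.
So the output falls by 6.45 %.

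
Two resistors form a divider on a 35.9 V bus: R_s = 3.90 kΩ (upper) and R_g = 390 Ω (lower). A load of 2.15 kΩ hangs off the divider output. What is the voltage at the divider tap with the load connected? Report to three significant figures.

V_out ≈ 2.80 V

The load sits in parallel with R_g: R_g‖R_L = (390 × 2150) / (390 + 2150) = 330.1 Ω.
V_out = 35.9 × 330.1 / (3900 + 330.1) = 35.9 × 330.1/4230 = 2.80 V.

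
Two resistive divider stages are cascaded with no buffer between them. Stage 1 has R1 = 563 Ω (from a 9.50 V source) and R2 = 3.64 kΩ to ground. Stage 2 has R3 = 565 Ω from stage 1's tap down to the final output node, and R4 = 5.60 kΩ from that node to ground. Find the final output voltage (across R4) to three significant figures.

Stage 2 presents R3+R4 = 6165 Ω as a load on stage 1's tap.
Stage 1's lower leg becomes R2‖(R3+R4) = 2289 Ω, so V_mid = 9.50 × 2289/2852 = 7.624 V.
Stage 2 is itself unloaded: V_out = V_mid × R4/(R3+R4) = 7.624 × 5600/6165 = 6.93 V.

V_out ≈ 6.93 V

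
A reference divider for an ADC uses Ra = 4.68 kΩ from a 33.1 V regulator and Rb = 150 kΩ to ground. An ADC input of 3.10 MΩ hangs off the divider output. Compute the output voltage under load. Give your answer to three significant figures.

The load sits in parallel with Rb: Rb‖R_L = (150 × 3100) / (150 + 3100) = 143.1 kΩ.
V_out = 33.1 × 143.1 / (4.68 + 143.1) = 33.1 × 143.1/147.8 = 32.1 V.

V_out ≈ 32.1 V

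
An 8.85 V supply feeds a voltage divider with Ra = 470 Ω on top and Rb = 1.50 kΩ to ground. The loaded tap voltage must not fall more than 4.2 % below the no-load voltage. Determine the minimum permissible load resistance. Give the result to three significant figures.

Output resistance R_th = Ra‖Rb = (470 × 1500)/1970 = 357.9 Ω.
The fractional drop is R_th/(R_th + R_L); requiring this ≤ 0.0420 gives R_L ≥ R_th(1/0.0420 − 1) = 357.9 × 22.81 = 8.16 kΩ.

R_L(min) ≈ 8.16 kΩ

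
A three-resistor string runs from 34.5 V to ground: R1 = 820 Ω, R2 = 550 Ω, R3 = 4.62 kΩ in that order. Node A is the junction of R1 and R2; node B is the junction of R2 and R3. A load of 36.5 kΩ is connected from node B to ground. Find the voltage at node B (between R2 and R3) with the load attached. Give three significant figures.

At node B, R3 is in parallel with the load: R3‖R_L = 4101 Ω.
Below node A the resistance is R2 + (R3‖R_L) = 4651 Ω, so V_A = 34.5 × 4651/5471 = 29.33 V.
Then V_B = V_A × (R3‖R_L)/(R2 + R3‖R_L) = 29.33 × 4101/4651 = 25.9 V.

V ≈ 25.9 V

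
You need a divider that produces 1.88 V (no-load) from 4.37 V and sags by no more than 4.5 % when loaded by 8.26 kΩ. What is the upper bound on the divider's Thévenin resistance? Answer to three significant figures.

R_th ≤ 389 Ω

Loading drop = R_th/(R_th + R_L) ≤ 0.0450, so R_th ≤ R_L · ε/(1−ε) = 8.26 kΩ × 0.0450/0.9550 = 389 Ω.
(Any R1, R2 with R2/(R1+R2) = 0.430 and R1‖R2 ≤ 389 Ω will meet the spec.)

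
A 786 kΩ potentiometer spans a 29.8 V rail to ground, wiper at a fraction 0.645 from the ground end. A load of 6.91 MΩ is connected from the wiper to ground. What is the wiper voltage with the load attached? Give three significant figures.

The wiper splits the pot into (1−α)R = 279.0 kΩ above and αR = 507.0 kΩ below.
Lower section ‖ load = 472.3 kΩ.
V_wiper = 29.8 × 472.3/(279.0 + 472.3) = 18.7 V.

V ≈ 18.7 V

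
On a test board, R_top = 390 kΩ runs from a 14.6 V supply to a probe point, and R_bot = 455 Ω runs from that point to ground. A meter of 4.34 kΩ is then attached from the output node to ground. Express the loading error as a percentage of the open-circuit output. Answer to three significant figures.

9.48 %

The divider's output (Thévenin) resistance is R_top‖R_bot = 454.5 Ω.
Fractional drop under load = R_th/(R_th + R_L) = 454.5 / (454.5 + 4340) = 0.09479.
So the output falls by 9.48 %.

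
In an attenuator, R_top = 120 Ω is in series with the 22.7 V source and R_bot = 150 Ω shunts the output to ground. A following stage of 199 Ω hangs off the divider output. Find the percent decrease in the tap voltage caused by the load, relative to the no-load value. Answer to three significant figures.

Unloaded V = 22.7 × 150/270.0 = 12.61 V.
Loaded: R_bot‖R_L = 85.53 Ω, giving V = 22.7 × 85.53/205.5 = 9.446 V.
Drop = (12.61 − 9.446) / 12.61 = 25.1 %.

25.1 %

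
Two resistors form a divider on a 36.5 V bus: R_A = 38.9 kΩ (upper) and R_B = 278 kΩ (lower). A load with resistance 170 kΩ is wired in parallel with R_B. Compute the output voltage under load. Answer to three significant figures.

V_out ≈ 26.7 V

The load sits in parallel with R_B: R_B‖R_L = (278 × 170) / (278 + 170) = 105.5 kΩ.
V_out = 36.5 × 105.5 / (38.9 + 105.5) = 36.5 × 105.5/144.4 = 26.7 V.
(Unloaded it would have been 32.0 V.)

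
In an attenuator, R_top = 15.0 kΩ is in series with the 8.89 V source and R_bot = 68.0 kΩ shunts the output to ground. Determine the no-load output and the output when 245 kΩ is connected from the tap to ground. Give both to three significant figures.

Unloaded: 7.28 V; loaded: 6.94 V

Open-circuit: V = 8.89 × 68.0/(15.0 + 68.0) = 7.28 V.
With the load, R_bot becomes R_bot‖R_L = 53.23 kΩ, so V = 8.89 × 53.23/68.23 = 6.94 V.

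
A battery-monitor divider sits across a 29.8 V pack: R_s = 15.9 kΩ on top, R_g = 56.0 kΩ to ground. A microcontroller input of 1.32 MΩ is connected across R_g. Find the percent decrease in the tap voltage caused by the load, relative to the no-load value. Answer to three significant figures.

0.929 %

The divider's output (Thévenin) resistance is R_s‖R_g = 12.38 kΩ.
Fractional drop under load = R_th/(R_th + R_L) = 12.38 / (12.38 + 1320) = 0.009295.
So the output falls by 0.929 %.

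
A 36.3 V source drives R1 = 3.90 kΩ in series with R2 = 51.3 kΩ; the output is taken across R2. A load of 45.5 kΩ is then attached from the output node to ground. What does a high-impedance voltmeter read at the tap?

The load sits in parallel with R2: R2‖R_L = (51.3 × 45.5) / (51.3 + 45.5) = 24.11 kΩ.
V_out = 36.3 × 24.11 / (3.90 + 24.11) = 36.3 × 24.11/28.01 = 31.2 V.

V_out ≈ 31.2 V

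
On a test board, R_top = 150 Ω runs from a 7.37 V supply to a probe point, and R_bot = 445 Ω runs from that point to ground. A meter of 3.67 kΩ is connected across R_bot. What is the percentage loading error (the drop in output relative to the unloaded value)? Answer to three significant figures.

2.97 %

The divider's output (Thévenin) resistance is R_top‖R_bot = 112.2 Ω.
Fractional drop under load = R_th/(R_th + R_L) = 112.2 / (112.2 + 3670) = 0.02966.
So the output falls by 2.97 %.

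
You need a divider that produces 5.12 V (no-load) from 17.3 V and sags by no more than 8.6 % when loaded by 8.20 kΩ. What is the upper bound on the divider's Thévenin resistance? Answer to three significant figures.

R_th ≤ 772 Ω

Loading drop = R_th/(R_th + R_L) ≤ 0.0860, so R_th ≤ R_L · ε/(1−ε) = 8.20 kΩ × 0.0860/0.9140 = 772 Ω.
(Any R1, R2 with R2/(R1+R2) = 0.296 and R1‖R2 ≤ 772 Ω will meet the spec.)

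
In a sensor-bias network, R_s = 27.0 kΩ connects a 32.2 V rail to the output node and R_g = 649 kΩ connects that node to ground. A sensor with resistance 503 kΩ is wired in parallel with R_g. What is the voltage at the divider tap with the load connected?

The load sits in parallel with R_g: R_g‖R_L = (649 × 503) / (649 + 503) = 283.4 kΩ.
V_out = 32.2 × 283.4 / (27.0 + 283.4) = 32.2 × 283.4/310.4 = 29.4 V.

V_out ≈ 29.4 V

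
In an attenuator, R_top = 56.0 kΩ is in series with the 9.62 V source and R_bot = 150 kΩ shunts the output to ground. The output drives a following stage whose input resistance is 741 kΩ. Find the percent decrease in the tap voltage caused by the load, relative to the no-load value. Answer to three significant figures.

The divider's output (Thévenin) resistance is R_top‖R_bot = 40.78 kΩ.
Fractional drop under load = R_th/(R_th + R_L) = 40.78 / (40.78 + 741) = 0.05216.
So the output falls by 5.22 %.

5.22 %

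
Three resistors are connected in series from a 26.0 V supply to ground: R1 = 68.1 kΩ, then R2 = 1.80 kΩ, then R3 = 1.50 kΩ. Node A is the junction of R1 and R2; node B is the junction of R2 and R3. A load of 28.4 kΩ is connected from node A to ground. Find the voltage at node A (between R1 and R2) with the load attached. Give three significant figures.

Below node A the series string R2+R3 = 3.300 kΩ sits in parallel with the 28.4 kΩ load: 2.956 kΩ.
V_A = 26.0 × 2.956/(68.1 + 2.956) = 1.08 V.

V ≈ 1.08 V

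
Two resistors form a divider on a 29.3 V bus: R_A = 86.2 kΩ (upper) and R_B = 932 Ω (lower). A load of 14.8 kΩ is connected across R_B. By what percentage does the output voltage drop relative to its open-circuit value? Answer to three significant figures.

The divider's output (Thévenin) resistance is R_A‖R_B = 922.0 Ω.
Fractional drop under load = R_th/(R_th + R_L) = 922.0 / (922.0 + 14800) = 0.05865.
So the output falls by 5.86 %.

5.86 %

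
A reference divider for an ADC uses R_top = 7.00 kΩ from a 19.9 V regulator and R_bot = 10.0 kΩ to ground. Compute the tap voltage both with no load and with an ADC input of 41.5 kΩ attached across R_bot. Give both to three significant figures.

Unloaded: 11.7 V; loaded: 10.6 V

Open-circuit: V = 19.9 × 10.0/(7.00 + 10.0) = 11.7 V.
With the load, R_bot becomes R_bot‖R_L = 8.058 kΩ, so V = 19.9 × 8.058/15.06 = 10.6 V.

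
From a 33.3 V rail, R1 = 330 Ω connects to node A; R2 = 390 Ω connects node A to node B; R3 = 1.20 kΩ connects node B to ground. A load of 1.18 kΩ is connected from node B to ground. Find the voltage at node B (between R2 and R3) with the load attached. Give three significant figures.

V ≈ 15.1 V

At node B, R3 is in parallel with the load: R3‖R_L = 595.0 Ω.
Below node A the resistance is R2 + (R3‖R_L) = 985.0 Ω, so V_A = 33.3 × 985.0/1315 = 24.94 V.
Then V_B = V_A × (R3‖R_L)/(R2 + R3‖R_L) = 24.94 × 595.0/985.0 = 15.1 V.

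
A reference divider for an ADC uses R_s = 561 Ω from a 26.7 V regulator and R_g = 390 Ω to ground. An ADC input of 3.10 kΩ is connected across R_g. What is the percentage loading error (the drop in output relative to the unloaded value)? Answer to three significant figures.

The divider's output (Thévenin) resistance is R_s‖R_g = 230.1 Ω.
Fractional drop under load = R_th/(R_th + R_L) = 230.1 / (230.1 + 3100) = 0.06909.
So the output falls by 6.91 %.

6.91 %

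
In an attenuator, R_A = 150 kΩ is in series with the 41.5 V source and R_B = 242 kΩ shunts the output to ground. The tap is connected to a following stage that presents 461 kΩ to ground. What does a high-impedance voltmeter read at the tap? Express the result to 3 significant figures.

V_out ≈ 21.3 V

The load sits in parallel with R_B: R_B‖R_L = (242 × 461) / (242 + 461) = 158.7 kΩ.
V_out = 41.5 × 158.7 / (150 + 158.7) = 41.5 × 158.7/308.7 = 21.3 V.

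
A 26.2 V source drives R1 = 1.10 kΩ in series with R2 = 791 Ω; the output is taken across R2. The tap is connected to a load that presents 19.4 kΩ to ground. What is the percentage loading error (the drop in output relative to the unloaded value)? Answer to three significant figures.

The divider's output (Thévenin) resistance is R1‖R2 = 460.1 Ω.
Fractional drop under load = R_th/(R_th + R_L) = 460.1 / (460.1 + 19400) = 0.02317.
So the output falls by 2.32 %.

2.32 %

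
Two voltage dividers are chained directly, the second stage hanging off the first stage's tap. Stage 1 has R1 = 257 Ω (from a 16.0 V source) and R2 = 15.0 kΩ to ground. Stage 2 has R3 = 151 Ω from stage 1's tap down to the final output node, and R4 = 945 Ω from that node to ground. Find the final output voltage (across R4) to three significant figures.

V_out ≈ 11.0 V

Stage 2 presents R3+R4 = 1096 Ω as a load on stage 1's tap.
Stage 1's lower leg becomes R2‖(R3+R4) = 1021 Ω, so V_mid = 16.0 × 1021/1278 = 12.78 V.
Stage 2 is itself unloaded: V_out = V_mid × R4/(R3+R4) = 12.78 × 945/1096 = 11.0 V.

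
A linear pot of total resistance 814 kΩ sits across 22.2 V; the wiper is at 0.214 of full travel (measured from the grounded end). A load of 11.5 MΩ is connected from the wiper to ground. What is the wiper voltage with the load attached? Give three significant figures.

V ≈ 4.69 V

The wiper splits the pot into (1−α)R = 639.8 kΩ above and αR = 174.2 kΩ below.
Lower section ‖ load = 171.6 kΩ.
V_wiper = 22.2 × 171.6/(639.8 + 171.6) = 4.69 V.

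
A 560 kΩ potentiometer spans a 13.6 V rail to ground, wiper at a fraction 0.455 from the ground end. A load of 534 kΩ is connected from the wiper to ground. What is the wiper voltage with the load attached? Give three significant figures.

The wiper splits the pot into (1−α)R = 305.2 kΩ above and αR = 254.8 kΩ below.
Lower section ‖ load = 172.5 kΩ.
V_wiper = 13.6 × 172.5/(305.2 + 172.5) = 4.91 V.

V ≈ 4.91 V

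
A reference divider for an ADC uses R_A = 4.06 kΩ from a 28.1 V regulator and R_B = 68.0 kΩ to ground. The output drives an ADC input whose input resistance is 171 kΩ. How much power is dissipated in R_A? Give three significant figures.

P ≈ 1.15 mW

Total resistance from the source is R_A + (R_B‖R_L) = 52.71 kΩ, so I = 28.1/52.71 kΩ = 0.5331 mA.
P = I²·R_A = (0.5331 mA)² × 4.06 kΩ = 1.15 mW.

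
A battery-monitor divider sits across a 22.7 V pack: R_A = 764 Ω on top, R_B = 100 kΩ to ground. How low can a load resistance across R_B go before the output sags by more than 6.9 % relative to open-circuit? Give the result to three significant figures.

Output resistance R_th = R_A‖R_B = (764 × 100000)/100800 = 758.2 Ω.
The fractional drop is R_th/(R_th + R_L); requiring this ≤ 0.0690 gives R_L ≥ R_th(1/0.0690 − 1) = 758.2 × 13.49 = 10.2 kΩ.

R_L(min) ≈ 10.2 kΩ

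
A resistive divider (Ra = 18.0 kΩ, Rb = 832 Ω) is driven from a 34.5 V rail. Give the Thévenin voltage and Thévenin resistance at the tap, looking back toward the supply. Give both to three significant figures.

V_th = 1.52 V, R_th = 795 Ω

V_th is the open-circuit tap voltage: 34.5 × 832/(18000 + 832) = 1.52 V.
With the supply zeroed, Ra and Rb appear in parallel from the tap: R_th = Ra‖Rb = (18000 × 832)/18830 = 795 Ω.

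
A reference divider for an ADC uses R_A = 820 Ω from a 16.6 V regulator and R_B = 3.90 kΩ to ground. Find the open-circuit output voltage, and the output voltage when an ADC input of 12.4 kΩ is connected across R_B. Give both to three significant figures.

Unloaded: 13.7 V; loaded: 13.0 V

Open-circuit: V = 16.6 × 3900/(820 + 3900) = 13.7 V.
With the load, R_B becomes R_B‖R_L = 2967 Ω, so V = 16.6 × 2967/3787 = 13.0 V.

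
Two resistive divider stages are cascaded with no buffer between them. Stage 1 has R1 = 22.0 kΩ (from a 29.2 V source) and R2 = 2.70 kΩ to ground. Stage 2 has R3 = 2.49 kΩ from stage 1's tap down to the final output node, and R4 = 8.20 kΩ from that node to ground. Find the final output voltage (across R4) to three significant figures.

Stage 2 presents R3+R4 = 10.69 kΩ as a load on stage 1's tap.
Stage 1's lower leg becomes R2‖(R3+R4) = 2.156 kΩ, so V_mid = 29.2 × 2.156/24.16 = 2.606 V.
Stage 2 is itself unloaded: V_out = V_mid × R4/(R3+R4) = 2.606 × 8.20/10.69 = 2.00 V.

V_out ≈ 2.00 V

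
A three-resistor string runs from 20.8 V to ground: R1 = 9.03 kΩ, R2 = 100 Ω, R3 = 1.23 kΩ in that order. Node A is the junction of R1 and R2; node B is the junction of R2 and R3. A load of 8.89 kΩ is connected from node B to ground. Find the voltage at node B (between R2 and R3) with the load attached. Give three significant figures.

V ≈ 2.20 V

At node B, R3 is in parallel with the load: R3‖R_L = 1081 Ω.
Below node A the resistance is R2 + (R3‖R_L) = 1181 Ω, so V_A = 20.8 × 1181/10210 = 2.405 V.
Then V_B = V_A × (R3‖R_L)/(R2 + R3‖R_L) = 2.405 × 1081/1181 = 2.20 V.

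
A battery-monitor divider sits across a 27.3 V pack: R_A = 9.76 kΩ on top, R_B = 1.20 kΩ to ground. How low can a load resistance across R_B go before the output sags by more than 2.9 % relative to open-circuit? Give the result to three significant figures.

R_L(min) ≈ 35.8 kΩ

Output resistance R_th = R_A‖R_B = (9.76 × 1.20)/10.96 = 1.069 kΩ.
The fractional drop is R_th/(R_th + R_L); requiring this ≤ 0.0290 gives R_L ≥ R_th(1/0.0290 − 1) = 1.069 × 33.48 = 35.8 kΩ.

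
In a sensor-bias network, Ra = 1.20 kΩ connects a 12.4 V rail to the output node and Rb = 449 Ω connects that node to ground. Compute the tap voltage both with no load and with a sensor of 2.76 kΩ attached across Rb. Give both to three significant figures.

Open-circuit: V = 12.4 × 449/(1200 + 449) = 3.38 V.
With the load, Rb becomes Rb‖R_L = 386.2 Ω, so V = 12.4 × 386.2/1586 = 3.02 V.

Unloaded: 3.38 V; loaded: 3.02 V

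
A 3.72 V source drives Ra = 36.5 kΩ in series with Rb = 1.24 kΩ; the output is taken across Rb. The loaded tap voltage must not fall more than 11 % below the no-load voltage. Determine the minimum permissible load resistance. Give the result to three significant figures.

Output resistance R_th = Ra‖Rb = (36.5 × 1.24)/37.74 = 1.199 kΩ.
The fractional drop is R_th/(R_th + R_L); requiring this ≤ 0.110 gives R_L ≥ R_th(1/0.110 − 1) = 1.199 × 8.091 = 9.70 kΩ.

R_L(min) ≈ 9.70 kΩ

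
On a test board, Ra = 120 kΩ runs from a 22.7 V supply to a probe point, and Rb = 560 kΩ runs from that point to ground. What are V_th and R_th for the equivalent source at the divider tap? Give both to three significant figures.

V_th is the open-circuit tap voltage: 22.7 × 560/(120 + 560) = 18.7 V.
With the supply zeroed, Ra and Rb appear in parallel from the tap: R_th = Ra‖Rb = (120 × 560)/680.0 = 98.8 kΩ.

V_th = 18.7 V, R_th = 98.8 kΩ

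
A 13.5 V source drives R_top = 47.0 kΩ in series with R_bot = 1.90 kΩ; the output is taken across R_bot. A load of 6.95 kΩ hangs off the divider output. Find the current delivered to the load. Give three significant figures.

R_bot‖R_L = 1.492 kΩ; V_out = 13.5 × 1.492/48.49 = 0.4154 V.
I_L = V_out / R_L = 0.4154 / 6.95 kΩ = 0.0598 mA.

I_L ≈ 0.0598 mA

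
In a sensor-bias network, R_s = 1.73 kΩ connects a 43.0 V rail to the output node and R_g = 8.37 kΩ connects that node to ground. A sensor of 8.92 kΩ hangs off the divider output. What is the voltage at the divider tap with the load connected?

V_out ≈ 30.7 V

The load sits in parallel with R_g: R_g‖R_L = (8.37 × 8.92) / (8.37 + 8.92) = 4.318 kΩ.
V_out = 43.0 × 4.318 / (1.73 + 4.318) = 43.0 × 4.318/6.048 = 30.7 V.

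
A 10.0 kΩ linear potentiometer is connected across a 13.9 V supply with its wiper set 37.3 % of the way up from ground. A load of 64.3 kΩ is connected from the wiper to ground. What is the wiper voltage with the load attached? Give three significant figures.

The wiper splits the pot into (1−α)R = 6.270 kΩ above and αR = 3.730 kΩ below.
Lower section ‖ load = 3.525 kΩ.
V_wiper = 13.9 × 3.525/(6.270 + 3.525) = 5.00 V.

V ≈ 5.00 V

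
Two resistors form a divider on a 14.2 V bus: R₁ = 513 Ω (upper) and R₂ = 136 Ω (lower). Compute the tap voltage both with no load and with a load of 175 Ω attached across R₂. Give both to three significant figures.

Unloaded: 2.98 V; loaded: 1.84 V

Open-circuit: V = 14.2 × 136/(513 + 136) = 2.98 V.
With the load, R₂ becomes R₂‖R_L = 76.53 Ω, so V = 14.2 × 76.53/589.5 = 1.84 V.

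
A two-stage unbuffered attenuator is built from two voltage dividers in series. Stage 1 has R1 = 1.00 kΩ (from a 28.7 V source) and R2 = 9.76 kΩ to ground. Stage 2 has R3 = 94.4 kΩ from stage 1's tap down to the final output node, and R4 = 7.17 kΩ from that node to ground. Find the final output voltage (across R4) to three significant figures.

Stage 2 presents R3+R4 = 101.6 kΩ as a load on stage 1's tap.
Stage 1's lower leg becomes R2‖(R3+R4) = 8.904 kΩ, so V_mid = 28.7 × 8.904/9.904 = 25.80 V.
Stage 2 is itself unloaded: V_out = V_mid × R4/(R3+R4) = 25.80 × 7.17/101.6 = 1.82 V.

V_out ≈ 1.82 V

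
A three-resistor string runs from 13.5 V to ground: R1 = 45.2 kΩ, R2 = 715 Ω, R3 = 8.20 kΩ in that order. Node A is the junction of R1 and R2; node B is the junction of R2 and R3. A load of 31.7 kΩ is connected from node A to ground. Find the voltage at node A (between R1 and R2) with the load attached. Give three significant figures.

V ≈ 1.80 V

Below node A the series string R2+R3 = 8915 Ω sits in parallel with the 31700 Ω load: 6958 Ω.
V_A = 13.5 × 6958/(45200 + 6958) = 1.80 V.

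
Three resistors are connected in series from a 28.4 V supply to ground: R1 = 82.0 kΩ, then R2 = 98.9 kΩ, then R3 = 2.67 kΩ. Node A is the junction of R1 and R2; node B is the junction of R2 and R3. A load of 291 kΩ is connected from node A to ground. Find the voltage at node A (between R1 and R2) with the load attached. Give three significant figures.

V ≈ 13.6 V

Below node A the series string R2+R3 = 101.6 kΩ sits in parallel with the 291 kΩ load: 75.29 kΩ.
V_A = 28.4 × 75.29/(82.0 + 75.29) = 13.6 V.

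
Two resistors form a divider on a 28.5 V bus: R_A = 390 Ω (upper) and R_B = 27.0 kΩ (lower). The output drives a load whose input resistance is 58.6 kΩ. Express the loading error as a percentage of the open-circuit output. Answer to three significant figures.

0.652 %

The divider's output (Thévenin) resistance is R_A‖R_B = 384.4 Ω.
Fractional drop under load = R_th/(R_th + R_L) = 384.4 / (384.4 + 58600) = 0.006518.
So the output falls by 0.652 %.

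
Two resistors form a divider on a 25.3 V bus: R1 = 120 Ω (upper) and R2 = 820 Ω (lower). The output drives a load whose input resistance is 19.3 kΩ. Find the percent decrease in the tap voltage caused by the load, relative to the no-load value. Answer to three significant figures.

0.539 %

The divider's output (Thévenin) resistance is R1‖R2 = 104.7 Ω.
Fractional drop under load = R_th/(R_th + R_L) = 104.7 / (104.7 + 19300) = 0.005395.
So the output falls by 0.539 %.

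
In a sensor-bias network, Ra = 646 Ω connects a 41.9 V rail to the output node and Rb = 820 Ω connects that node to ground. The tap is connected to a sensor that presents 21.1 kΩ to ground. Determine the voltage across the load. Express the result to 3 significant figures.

The load sits in parallel with Rb: Rb‖R_L = (820 × 21100) / (820 + 21100) = 789.3 Ω.
V_out = 41.9 × 789.3 / (646 + 789.3) = 41.9 × 789.3/1435 = 23.0 V.

V_out ≈ 23.0 V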